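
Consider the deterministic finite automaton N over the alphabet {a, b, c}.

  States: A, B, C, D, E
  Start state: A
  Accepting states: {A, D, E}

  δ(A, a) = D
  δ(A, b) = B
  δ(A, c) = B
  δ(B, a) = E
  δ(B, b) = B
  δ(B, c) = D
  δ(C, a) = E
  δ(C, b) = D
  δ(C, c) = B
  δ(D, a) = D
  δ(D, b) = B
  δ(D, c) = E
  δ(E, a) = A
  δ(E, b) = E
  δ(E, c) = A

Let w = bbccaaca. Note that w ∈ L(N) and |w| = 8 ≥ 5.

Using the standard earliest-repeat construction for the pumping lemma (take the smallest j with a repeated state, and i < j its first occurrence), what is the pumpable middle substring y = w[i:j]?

b

Run of N on w = b b c c a a c a:
  step 0: A  (start)
  step 1: B  (read b: A→B)
  step 2: B  (read b: B→B)   ← first repeat (B seen earlier)
  step 3: D  (read c: B→D)
  step 4: E  (read c: D→E)
  step 5: A  (read a: E→A)
  step 6: D  (read a: A→D)
  step 7: E  (read c: D→E)
  step 8: A  (read a: E→A)

So i = 1, j = 2, giving x = w[0:1] = b, y = w[1:2] = b, z = w[2:8] = ccaaca.
Check: |xy| = 2 ≤ 5 and |y| = 1 ≥ 1. Reading y takes N from B back to B, so every xyⁱz is accepted.
The DFA has 5 states, so the proof of the pumping lemma guarantees a repeated state among the first 5+1 visited; the segment between the two visits is the pumpable y.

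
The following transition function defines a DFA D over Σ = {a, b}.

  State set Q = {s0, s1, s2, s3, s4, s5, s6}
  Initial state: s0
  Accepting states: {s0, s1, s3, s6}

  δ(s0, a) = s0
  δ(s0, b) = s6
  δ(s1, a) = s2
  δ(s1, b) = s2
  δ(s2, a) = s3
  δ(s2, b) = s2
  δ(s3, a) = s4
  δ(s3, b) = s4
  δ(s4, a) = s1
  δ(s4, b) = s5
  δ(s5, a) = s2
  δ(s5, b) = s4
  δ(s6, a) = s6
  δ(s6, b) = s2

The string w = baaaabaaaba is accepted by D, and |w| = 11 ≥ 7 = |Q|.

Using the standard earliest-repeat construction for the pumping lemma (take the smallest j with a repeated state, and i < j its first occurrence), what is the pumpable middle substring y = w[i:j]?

State sequence: s0 -b-> s6 -a-> s6 -a-> s6 -a-> s6 -a-> s6 -b-> s2 -a-> s3 -a-> s4 -a-> s1 -b-> s2 -a-> s3
First repeat at step 2: s6 was already visited.

So i = 1, j = 2, giving x = w[0:1] = b, y = w[1:2] = a, z = w[2:11] = aaabaaaba.
Check: |xy| = 2 ≤ 7 and |y| = 1 ≥ 1. Reading y takes D from s6 back to s6, so every xyⁱz is accepted.
Pumping length from the standard proof: p = 7 (the number of states). The repeated state found above gives |xy| = j ≤ 7 and |y| = j − i ≥ 1.

a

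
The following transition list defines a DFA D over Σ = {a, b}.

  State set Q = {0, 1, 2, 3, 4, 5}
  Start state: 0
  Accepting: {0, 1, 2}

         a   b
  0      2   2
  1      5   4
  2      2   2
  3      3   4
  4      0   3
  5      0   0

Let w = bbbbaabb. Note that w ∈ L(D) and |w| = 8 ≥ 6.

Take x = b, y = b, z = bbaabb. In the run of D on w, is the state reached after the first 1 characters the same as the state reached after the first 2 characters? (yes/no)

yes

State sequence: 0 -b-> 2 -b-> 2

After x (step 1): 2. After xy (step 2): 2.
They match, so y = b drives D around a cycle from 2 back to itself; pumping y any number of times keeps D in 2 before reading z, and xyⁱz ∈ L(D) for every i ≥ 0.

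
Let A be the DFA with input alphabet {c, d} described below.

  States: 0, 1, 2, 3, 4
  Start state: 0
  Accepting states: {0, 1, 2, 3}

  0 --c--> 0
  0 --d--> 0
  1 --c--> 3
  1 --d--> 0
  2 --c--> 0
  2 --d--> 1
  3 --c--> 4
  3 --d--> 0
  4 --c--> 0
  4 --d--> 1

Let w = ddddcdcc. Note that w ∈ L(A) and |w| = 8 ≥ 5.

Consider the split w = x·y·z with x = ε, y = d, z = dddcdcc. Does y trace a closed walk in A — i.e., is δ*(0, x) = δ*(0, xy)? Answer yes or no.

Run of A on the first 1 characters of w = d:
  step 0: 0  (start)
  step 1: 0  (read d: 0→0)

After x (step 0): 0. After xy (step 1): 0.
They match, so y = d drives A around a cycle from 0 back to itself; pumping y any number of times keeps A in 0 before reading z, and xyⁱz ∈ L(A) for every i ≥ 0.

yes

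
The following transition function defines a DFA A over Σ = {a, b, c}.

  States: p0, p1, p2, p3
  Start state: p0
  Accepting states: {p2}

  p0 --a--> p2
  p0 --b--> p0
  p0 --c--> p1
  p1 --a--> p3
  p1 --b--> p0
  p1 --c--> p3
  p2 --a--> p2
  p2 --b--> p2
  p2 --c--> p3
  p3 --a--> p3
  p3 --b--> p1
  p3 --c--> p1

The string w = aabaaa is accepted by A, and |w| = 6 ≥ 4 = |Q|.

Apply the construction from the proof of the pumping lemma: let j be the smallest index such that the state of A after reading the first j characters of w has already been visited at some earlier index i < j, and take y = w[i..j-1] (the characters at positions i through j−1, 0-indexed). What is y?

State sequence: p0 -a-> p2 -a-> p2 -b-> p2 -a-> p2 -a-> p2 -a-> p2
First repeat at step 2: p2 was already visited.

So i = 1, j = 2, giving x = w[0:1] = a, y = w[1:2] = a, z = w[2:6] = baaa.
Check: |xy| = 2 ≤ 4 and |y| = 1 ≥ 1. Reading y takes A from p2 back to p2, so every xyⁱz is accepted.

a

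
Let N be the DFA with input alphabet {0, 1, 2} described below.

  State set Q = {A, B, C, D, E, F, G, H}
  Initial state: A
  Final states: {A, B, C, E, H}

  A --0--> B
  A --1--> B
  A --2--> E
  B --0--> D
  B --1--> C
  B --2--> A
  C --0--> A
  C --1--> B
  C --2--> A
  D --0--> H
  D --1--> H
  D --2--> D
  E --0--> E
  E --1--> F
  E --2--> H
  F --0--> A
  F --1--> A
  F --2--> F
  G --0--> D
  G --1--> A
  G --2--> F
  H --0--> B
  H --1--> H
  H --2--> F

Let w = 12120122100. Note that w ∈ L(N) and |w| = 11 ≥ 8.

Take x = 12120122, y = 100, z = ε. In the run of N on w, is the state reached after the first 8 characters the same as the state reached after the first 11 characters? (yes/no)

no

State sequence: A -1-> B -2-> A -1-> B -2-> A -0-> B -1-> C -2-> A -2-> E -1-> F -0-> A -0-> B

After x (step 8): E. After xy (step 11): B.
They differ (E ≠ B), so y is not a cycle from the state after x; this split is not the one the pumping-lemma construction produces, and pumping y need not keep the string in L(N).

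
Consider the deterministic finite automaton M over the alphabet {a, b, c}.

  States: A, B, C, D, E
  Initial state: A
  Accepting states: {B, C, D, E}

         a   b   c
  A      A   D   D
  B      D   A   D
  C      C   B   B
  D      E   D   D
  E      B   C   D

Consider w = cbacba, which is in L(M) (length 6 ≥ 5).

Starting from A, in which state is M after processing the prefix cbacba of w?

E

State sequence: A -c-> D -b-> D -a-> E -c-> D -b-> D -a-> E

After reading 6 characters, M is in state E.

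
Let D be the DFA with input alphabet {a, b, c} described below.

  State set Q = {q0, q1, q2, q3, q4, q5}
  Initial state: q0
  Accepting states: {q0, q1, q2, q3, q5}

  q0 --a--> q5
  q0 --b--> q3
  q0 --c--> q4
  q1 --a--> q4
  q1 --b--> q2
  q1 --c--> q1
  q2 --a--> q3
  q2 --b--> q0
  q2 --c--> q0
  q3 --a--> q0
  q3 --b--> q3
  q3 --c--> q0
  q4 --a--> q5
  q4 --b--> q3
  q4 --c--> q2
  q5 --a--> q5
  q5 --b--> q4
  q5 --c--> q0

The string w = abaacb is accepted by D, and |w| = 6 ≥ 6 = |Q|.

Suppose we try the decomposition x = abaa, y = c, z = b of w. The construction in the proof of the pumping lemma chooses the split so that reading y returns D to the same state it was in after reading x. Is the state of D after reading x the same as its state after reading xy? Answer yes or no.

no

State sequence: q0 -a-> q5 -b-> q4 -a-> q5 -a-> q5 -c-> q0

After x (step 4): q5. After xy (step 5): q0.
They differ (q5 ≠ q0), so y is not a cycle from the state after x; this split is not the one the pumping-lemma construction produces, and pumping y need not keep the string in L(D).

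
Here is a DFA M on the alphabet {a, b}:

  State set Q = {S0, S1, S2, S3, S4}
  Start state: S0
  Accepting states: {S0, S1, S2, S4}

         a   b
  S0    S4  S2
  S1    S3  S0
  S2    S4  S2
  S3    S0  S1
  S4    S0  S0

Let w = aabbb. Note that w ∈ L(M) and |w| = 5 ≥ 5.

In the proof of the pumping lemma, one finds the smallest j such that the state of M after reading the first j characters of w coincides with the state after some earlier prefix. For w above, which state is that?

Run of M on w = a a b b b:
  step 0: S0  (start)
  step 1: S4  (read a: S0→S4)
  step 2: S0  (read a: S4→S0)   ← first repeat (S0 seen earlier)
  step 3: S2  (read b: S0→S2)
  step 4: S2  (read b: S2→S2)
  step 5: S2  (read b: S2→S2)

The earliest repeat is at step j = 2: M is in S0, which it already visited at step i = 0.
The DFA has 5 states, so the proof of the pumping lemma guarantees a repeated state among the first 5+1 visited; the segment between the two visits is the pumpable y.

S0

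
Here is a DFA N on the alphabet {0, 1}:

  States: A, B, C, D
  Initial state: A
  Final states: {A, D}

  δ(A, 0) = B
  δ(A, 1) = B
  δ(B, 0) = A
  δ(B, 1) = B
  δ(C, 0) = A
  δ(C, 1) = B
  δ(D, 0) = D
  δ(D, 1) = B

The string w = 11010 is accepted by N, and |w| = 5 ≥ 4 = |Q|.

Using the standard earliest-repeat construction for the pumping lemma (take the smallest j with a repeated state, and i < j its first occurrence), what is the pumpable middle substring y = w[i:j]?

1

Run of N on w = 1 1 0 1 0:
  step 0: A  (start)
  step 1: B  (read 1: A→B)
  step 2: B  (read 1: B→B)   ← first repeat (B seen earlier)
  step 3: A  (read 0: B→A)
  step 4: B  (read 1: A→B)
  step 5: A  (read 0: B→A)

So i = 1, j = 2, giving x = w[0:1] = 1, y = w[1:2] = 1, z = w[2:5] = 010.
Check: |xy| = 2 ≤ 4 and |y| = 1 ≥ 1. Reading y takes N from B back to B, so every xyⁱz is accepted.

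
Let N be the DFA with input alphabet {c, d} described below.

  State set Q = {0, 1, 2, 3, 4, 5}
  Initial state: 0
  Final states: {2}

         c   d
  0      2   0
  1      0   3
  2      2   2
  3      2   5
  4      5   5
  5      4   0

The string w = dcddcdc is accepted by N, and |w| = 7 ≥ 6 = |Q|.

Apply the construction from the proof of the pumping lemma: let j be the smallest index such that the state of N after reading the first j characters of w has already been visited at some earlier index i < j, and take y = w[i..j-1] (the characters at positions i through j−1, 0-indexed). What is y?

State sequence: 0 -d-> 0 -c-> 2 -d-> 2 -d-> 2 -c-> 2 -d-> 2 -c-> 2
First repeat at step 1: 0 was already visited.

So i = 0, j = 1, giving x = w[0:0] = ε, y = w[0:1] = d, z = w[1:7] = cddcdc.
Check: |xy| = 1 ≤ 6 and |y| = 1 ≥ 1. Reading y takes N from 0 back to 0, so every xyⁱz is accepted.
Since N has 6 states, any run of length ≥ 6 visits 6+1 states, so by pigeonhole some state repeats within the first 6 steps — that repeat gives the pumpable loop.

d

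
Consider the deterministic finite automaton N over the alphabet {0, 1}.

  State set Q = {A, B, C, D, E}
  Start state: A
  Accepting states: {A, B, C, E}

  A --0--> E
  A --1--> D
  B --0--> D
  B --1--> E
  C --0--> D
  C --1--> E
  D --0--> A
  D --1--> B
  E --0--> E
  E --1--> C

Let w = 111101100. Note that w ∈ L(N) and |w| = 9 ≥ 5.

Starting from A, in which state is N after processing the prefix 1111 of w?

State sequence: A -1-> D -1-> B -1-> E -1-> C

After reading 4 characters, N is in state C.

C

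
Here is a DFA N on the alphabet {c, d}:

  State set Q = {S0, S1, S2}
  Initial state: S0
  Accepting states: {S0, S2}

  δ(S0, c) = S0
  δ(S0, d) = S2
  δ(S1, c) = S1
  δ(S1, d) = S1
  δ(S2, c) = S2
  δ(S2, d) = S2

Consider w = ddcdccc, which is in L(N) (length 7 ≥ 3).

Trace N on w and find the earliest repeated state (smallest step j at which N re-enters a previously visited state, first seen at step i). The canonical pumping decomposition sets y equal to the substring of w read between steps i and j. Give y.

d

State sequence: S0 -d-> S2 -d-> S2 -c-> S2 -d-> S2 -c-> S2 -c-> S2 -c-> S2
First repeat at step 2: S2 was already visited.

So i = 1, j = 2, giving x = w[0:1] = d, y = w[1:2] = d, z = w[2:7] = cdccc.
Check: |xy| = 2 ≤ 3 and |y| = 1 ≥ 1. Reading y takes N from S2 back to S2, so every xyⁱz is accepted.
Pumping length from the standard proof: p = 3 (the number of states). The repeated state found above gives |xy| = j ≤ 3 and |y| = j − i ≥ 1.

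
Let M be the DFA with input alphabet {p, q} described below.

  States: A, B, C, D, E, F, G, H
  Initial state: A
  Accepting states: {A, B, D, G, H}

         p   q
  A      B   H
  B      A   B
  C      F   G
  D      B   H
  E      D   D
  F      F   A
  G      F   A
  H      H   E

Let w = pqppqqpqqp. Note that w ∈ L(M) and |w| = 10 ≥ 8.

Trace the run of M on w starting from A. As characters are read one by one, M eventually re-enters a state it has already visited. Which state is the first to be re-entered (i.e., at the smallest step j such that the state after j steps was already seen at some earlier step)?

State sequence: A -p-> B -q-> B -p-> A -p-> B -q-> B -q-> B -p-> A -q-> H -q-> E -p-> D
First repeat at step 2: B was already visited.

The earliest repeat is at step j = 2: M is in B, which it already visited at step i = 1.
Since M has 8 states, any run of length ≥ 8 visits 8+1 states, so by pigeonhole some state repeats within the first 8 steps — that repeat gives the pumpable loop.

B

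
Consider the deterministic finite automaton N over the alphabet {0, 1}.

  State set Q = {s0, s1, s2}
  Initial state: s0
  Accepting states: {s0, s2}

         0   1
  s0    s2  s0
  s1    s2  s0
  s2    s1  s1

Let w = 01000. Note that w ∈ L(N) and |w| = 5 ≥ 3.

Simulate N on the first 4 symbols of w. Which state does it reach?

s1

State sequence: s0 -0-> s2 -1-> s1 -0-> s2 -0-> s1

After reading 4 characters, N is in state s1.
(This kind of state-tracing is the core of the pumping-lemma construction: with 3 states, pigeonhole forces a repeat within the first 3 steps.)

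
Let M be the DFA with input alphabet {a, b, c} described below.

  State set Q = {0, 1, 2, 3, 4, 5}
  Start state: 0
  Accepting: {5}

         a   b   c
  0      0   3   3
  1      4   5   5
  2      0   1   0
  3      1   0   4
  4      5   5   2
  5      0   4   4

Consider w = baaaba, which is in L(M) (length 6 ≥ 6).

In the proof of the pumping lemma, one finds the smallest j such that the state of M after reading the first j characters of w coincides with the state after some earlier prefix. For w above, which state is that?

4

Run of M on w = b a a a b a:
  step 0: 0  (start)
  step 1: 3  (read b: 0→3)
  step 2: 1  (read a: 3→1)
  step 3: 4  (read a: 1→4)
  step 4: 5  (read a: 4→5)
  step 5: 4  (read b: 5→4)   ← first repeat (4 seen earlier)
  step 6: 5  (read a: 4→5)

The earliest repeat is at step j = 5: M is in 4, which it already visited at step i = 3.
With |Q| = 6, pigeonhole forces a state repeat no later than step 6; the substring read between the first and second visits to that state can be pumped.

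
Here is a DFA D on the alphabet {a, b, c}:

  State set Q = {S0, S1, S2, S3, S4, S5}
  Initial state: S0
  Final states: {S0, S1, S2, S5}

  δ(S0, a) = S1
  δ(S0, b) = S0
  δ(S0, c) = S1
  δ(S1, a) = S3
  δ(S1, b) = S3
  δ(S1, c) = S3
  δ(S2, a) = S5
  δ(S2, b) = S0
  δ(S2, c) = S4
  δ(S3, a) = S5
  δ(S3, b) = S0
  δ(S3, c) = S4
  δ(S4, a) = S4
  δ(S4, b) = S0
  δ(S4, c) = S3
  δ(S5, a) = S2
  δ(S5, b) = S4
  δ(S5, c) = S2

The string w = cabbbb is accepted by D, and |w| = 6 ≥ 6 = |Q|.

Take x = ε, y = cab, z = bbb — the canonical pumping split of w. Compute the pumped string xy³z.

cabcabcabbbb

xy^3z = ε·cab·cab·cab·bbb = cabcabcabbbb.
Reading y = cab takes D from S0 back to S0, so after x·y·y·y the machine is still in S0, and z then leads to the accepting state S0. Hence cabcabcabbbb ∈ L(D).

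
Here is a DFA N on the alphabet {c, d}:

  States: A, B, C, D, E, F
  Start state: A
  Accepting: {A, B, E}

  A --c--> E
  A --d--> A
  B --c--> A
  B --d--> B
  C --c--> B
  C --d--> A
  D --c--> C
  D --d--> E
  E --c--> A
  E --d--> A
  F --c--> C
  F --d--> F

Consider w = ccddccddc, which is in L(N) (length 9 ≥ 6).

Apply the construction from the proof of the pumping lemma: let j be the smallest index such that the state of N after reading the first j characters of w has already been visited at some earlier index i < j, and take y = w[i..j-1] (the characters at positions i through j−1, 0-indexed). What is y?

cc

Run of N on w = c c d d c c d d c:
  step 0: A  (start)
  step 1: E  (read c: A→E)
  step 2: A  (read c: E→A)   ← first repeat (A seen earlier)
  step 3: A  (read d: A→A)
  step 4: A  (read d: A→A)
  step 5: E  (read c: A→E)
  step 6: A  (read c: E→A)
  step 7: A  (read d: A→A)
  step 8: A  (read d: A→A)
  step 9: E  (read c: A→E)

So i = 0, j = 2, giving x = w[0:0] = ε, y = w[0:2] = cc, z = w[2:9] = ddccddc.
Check: |xy| = 2 ≤ 6 and |y| = 2 ≥ 1. Reading y takes N from A back to A, so every xyⁱz is accepted.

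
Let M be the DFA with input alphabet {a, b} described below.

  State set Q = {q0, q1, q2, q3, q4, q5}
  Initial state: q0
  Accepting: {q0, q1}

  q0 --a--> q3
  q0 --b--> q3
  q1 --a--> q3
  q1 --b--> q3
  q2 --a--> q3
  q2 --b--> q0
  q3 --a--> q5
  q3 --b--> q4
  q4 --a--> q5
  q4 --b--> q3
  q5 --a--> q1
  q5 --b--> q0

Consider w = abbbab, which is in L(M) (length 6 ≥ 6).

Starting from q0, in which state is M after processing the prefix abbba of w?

State sequence: q0 -a-> q3 -b-> q4 -b-> q3 -b-> q4 -a-> q5

After reading 5 characters, M is in state q5.

q5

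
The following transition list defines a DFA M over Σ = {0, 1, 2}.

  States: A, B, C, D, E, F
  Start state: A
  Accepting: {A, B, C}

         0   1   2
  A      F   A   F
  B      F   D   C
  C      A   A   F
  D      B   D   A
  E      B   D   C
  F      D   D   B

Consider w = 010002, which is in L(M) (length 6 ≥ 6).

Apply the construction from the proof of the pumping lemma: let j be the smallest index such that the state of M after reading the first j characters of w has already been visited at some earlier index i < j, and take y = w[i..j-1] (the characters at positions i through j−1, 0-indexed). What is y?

100

State sequence: A -0-> F -1-> D -0-> B -0-> F -0-> D -2-> A
First repeat at step 4: F was already visited.

So i = 1, j = 4, giving x = w[0:1] = 0, y = w[1:4] = 100, z = w[4:6] = 02.
Check: |xy| = 4 ≤ 6 and |y| = 3 ≥ 1. Reading y takes M from F back to F, so every xyⁱz is accepted.
With |Q| = 6, pigeonhole forces a state repeat no later than step 6; the substring read between the first and second visits to that state can be pumped.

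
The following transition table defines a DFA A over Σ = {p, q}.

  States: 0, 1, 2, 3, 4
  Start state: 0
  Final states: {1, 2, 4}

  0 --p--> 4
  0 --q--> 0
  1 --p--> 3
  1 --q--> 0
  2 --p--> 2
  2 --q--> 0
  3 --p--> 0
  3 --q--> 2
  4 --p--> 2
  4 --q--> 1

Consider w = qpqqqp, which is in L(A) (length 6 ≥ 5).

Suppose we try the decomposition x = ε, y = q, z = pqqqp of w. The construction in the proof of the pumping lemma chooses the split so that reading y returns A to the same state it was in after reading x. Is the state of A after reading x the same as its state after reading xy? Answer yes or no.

yes

Run of A on the first 1 characters of w = q:
  step 0: 0  (start)
  step 1: 0  (read q: 0→0)

After x (step 0): 0. After xy (step 1): 0.
They match, so y = q drives A around a cycle from 0 back to itself; pumping y any number of times keeps A in 0 before reading z, and xyⁱz ∈ L(A) for every i ≥ 0.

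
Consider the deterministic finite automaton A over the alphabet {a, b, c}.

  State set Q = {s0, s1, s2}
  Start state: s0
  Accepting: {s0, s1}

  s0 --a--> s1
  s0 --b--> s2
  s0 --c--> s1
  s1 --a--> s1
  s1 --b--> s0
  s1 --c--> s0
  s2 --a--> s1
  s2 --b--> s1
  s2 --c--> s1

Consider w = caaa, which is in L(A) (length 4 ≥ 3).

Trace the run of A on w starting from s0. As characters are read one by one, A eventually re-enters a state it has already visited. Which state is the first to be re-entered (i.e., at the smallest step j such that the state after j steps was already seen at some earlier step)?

s1

Run of A on w = c a a a:
  step 0: s0  (start)
  step 1: s1  (read c: s0→s1)
  step 2: s1  (read a: s1→s1)   ← first repeat (s1 seen earlier)
  step 3: s1  (read a: s1→s1)
  step 4: s1  (read a: s1→s1)

The earliest repeat is at step j = 2: A is in s1, which it already visited at step i = 1.
Since A has 3 states, any run of length ≥ 3 visits 3+1 states, so by pigeonhole some state repeats within the first 3 steps — that repeat gives the pumpable loop.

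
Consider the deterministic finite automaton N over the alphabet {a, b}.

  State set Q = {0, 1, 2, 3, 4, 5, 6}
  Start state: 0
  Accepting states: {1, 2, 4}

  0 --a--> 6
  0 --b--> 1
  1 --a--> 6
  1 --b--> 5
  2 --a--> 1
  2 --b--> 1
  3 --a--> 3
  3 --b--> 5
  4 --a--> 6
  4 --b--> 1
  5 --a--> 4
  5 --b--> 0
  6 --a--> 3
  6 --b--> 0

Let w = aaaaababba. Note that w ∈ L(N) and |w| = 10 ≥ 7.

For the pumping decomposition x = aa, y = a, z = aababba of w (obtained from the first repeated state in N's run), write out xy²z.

xy^2z = aa·a·a·aababba = aaaaaababba.
Reading y = a takes N from 3 back to 3, so after x·y·y the machine is still in 3, and z then leads to the accepting state 4. Hence aaaaaababba ∈ L(N).

aaaaaababba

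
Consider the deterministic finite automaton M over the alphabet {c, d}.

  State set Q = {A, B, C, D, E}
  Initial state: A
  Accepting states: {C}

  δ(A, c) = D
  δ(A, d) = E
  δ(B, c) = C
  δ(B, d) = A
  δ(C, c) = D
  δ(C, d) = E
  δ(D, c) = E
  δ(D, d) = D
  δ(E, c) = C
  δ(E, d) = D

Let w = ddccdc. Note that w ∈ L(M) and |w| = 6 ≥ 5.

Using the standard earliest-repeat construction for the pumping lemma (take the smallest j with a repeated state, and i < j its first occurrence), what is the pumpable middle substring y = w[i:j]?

Run of M on w = d d c c d c:
  step 0: A  (start)
  step 1: E  (read d: A→E)
  step 2: D  (read d: E→D)
  step 3: E  (read c: D→E)   ← first repeat (E seen earlier)
  step 4: C  (read c: E→C)
  step 5: E  (read d: C→E)
  step 6: C  (read c: E→C)

So i = 1, j = 3, giving x = w[0:1] = d, y = w[1:3] = dc, z = w[3:6] = cdc.
Check: |xy| = 3 ≤ 5 and |y| = 2 ≥ 1. Reading y takes M from E back to E, so every xyⁱz is accepted.

dc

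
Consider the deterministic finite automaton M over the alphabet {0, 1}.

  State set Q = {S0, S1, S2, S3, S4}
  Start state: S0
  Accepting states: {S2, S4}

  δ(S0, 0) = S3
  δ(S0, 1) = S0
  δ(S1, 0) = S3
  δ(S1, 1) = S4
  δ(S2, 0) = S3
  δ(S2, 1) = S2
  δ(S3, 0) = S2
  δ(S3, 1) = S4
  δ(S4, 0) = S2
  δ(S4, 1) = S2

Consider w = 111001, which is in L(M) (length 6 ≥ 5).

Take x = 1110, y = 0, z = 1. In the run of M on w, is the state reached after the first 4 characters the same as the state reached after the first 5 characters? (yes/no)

no

State sequence: S0 -1-> S0 -1-> S0 -1-> S0 -0-> S3 -0-> S2

After x (step 4): S3. After xy (step 5): S2.
They differ (S3 ≠ S2), so y is not a cycle from the state after x; this split is not the one the pumping-lemma construction produces, and pumping y need not keep the string in L(M).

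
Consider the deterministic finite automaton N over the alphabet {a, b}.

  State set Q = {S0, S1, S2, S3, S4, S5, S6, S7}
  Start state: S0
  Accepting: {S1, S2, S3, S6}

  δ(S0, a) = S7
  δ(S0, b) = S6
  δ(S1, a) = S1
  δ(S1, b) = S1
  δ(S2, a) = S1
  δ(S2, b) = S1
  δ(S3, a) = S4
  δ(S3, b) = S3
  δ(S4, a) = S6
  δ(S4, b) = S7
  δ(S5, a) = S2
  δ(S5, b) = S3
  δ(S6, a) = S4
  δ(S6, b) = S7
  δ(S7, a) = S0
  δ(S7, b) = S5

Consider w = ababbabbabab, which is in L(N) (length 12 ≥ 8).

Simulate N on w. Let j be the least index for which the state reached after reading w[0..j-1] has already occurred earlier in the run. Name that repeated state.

S1

State sequence: S0 -a-> S7 -b-> S5 -a-> S2 -b-> S1 -b-> S1 -a-> S1 -b-> S1 -b-> S1 -a-> S1 -b-> S1 -a-> S1 -b-> S1
First repeat at step 5: S1 was already visited.

The earliest repeat is at step j = 5: N is in S1, which it already visited at step i = 4.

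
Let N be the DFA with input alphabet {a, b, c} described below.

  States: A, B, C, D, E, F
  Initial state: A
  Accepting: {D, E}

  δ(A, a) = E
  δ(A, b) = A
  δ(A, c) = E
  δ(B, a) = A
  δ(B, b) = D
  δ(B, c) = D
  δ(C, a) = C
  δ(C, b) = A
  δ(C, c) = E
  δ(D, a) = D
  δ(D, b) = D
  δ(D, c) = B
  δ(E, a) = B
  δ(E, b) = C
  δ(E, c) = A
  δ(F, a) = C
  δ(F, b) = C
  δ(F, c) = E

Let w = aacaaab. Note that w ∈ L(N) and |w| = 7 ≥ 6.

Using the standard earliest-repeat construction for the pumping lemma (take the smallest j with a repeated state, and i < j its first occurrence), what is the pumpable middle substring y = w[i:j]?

State sequence: A -a-> E -a-> B -c-> D -a-> D -a-> D -a-> D -b-> D
First repeat at step 4: D was already visited.

So i = 3, j = 4, giving x = w[0:3] = aac, y = w[3:4] = a, z = w[4:7] = aab.
Check: |xy| = 4 ≤ 6 and |y| = 1 ≥ 1. Reading y takes N from D back to D, so every xyⁱz is accepted.

a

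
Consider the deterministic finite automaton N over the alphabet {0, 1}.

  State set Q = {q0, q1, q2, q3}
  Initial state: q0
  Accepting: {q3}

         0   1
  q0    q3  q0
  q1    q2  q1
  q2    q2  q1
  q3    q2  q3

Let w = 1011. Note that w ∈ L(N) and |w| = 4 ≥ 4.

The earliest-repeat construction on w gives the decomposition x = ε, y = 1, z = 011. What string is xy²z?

xy^2z = ε·1·1·011 = 11011.
Reading y = 1 takes N from q0 back to q0, so after x·y·y the machine is still in q0, and z then leads to the accepting state q3. Hence 11011 ∈ L(N).

11011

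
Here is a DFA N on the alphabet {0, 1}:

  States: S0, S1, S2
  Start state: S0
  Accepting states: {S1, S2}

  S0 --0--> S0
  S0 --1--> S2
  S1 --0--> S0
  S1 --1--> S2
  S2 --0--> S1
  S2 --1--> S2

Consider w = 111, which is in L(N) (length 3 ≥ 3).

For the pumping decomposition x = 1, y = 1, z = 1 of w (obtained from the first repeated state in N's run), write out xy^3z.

11111

xy^3z = 1·1·1·1·1 = 11111.
Reading y = 1 takes N from S2 back to S2, so after x·y·y·y the machine is still in S2, and z then leads to the accepting state S2. Hence 11111 ∈ L(N).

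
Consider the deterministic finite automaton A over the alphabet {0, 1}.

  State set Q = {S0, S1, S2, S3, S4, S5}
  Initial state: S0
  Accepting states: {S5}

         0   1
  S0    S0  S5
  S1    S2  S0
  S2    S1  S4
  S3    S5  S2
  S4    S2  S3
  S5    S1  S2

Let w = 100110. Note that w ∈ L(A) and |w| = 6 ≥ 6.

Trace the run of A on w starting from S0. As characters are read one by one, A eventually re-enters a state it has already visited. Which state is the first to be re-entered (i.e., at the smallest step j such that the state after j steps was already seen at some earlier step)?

Run of A on w = 1 0 0 1 1 0:
  step 0: S0  (start)
  step 1: S5  (read 1: S0→S5)
  step 2: S1  (read 0: S5→S1)
  step 3: S2  (read 0: S1→S2)
  step 4: S4  (read 1: S2→S4)
  step 5: S3  (read 1: S4→S3)
  step 6: S5  (read 0: S3→S5)   ← first repeat (S5 seen earlier)

The earliest repeat is at step j = 6: A is in S5, which it already visited at step i = 1.
With |Q| = 6, pigeonhole forces a state repeat no later than step 6; the substring read between the first and second visits to that state can be pumped.

S5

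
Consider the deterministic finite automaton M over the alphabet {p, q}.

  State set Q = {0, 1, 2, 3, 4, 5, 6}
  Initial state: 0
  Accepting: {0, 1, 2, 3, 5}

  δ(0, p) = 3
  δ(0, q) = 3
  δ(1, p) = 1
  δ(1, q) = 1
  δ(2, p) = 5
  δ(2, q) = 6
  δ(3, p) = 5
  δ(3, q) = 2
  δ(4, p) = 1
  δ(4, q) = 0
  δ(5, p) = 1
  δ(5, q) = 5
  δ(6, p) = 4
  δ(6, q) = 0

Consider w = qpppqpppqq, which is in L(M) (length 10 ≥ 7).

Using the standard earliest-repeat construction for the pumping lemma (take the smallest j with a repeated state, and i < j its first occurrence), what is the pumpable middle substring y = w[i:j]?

p

Run of M on w = q p p p q p p p q q:
  step 0: 0  (start)
  step 1: 3  (read q: 0→3)
  step 2: 5  (read p: 3→5)
  step 3: 1  (read p: 5→1)
  step 4: 1  (read p: 1→1)   ← first repeat (1 seen earlier)
  step 5: 1  (read q: 1→1)
  step 6: 1  (read p: 1→1)
  step 7: 1  (read p: 1→1)
  step 8: 1  (read p: 1→1)
  step 9: 1  (read q: 1→1)
  step 10: 1  (read q: 1→1)

So i = 3, j = 4, giving x = w[0:3] = qpp, y = w[3:4] = p, z = w[4:10] = qpppqq.
Check: |xy| = 4 ≤ 7 and |y| = 1 ≥ 1. Reading y takes M from 1 back to 1, so every xyⁱz is accepted.
The DFA has 7 states, so the proof of the pumping lemma guarantees a repeated state among the first 7+1 visited; the segment between the two visits is the pumpable y.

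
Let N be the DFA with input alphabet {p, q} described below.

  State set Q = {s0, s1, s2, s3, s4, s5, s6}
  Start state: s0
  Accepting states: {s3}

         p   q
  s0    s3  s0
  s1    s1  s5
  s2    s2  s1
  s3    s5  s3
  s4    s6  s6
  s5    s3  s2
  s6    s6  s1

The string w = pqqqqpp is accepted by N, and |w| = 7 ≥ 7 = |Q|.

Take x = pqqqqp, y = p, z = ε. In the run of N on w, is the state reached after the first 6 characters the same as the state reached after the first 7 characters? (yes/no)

State sequence: s0 -p-> s3 -q-> s3 -q-> s3 -q-> s3 -q-> s3 -p-> s5 -p-> s3

After x (step 6): s5. After xy (step 7): s3.
They differ (s5 ≠ s3), so y is not a cycle from the state after x; this split is not the one the pumping-lemma construction produces, and pumping y need not keep the string in L(N).

no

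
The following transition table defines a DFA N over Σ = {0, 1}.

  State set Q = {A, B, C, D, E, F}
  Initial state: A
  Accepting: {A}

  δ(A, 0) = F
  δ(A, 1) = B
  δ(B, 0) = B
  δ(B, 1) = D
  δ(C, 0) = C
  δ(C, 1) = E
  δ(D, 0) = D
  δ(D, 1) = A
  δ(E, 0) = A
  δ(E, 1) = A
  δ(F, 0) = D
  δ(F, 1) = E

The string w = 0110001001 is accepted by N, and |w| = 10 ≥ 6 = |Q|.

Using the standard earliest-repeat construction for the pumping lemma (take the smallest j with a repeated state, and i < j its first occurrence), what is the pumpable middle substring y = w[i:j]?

State sequence: A -0-> F -1-> E -1-> A -0-> F -0-> D -0-> D -1-> A -0-> F -0-> D -1-> A
First repeat at step 3: A was already visited.

So i = 0, j = 3, giving x = w[0:0] = ε, y = w[0:3] = 011, z = w[3:10] = 0001001.
Check: |xy| = 3 ≤ 6 and |y| = 3 ≥ 1. Reading y takes N from A back to A, so every xyⁱz is accepted.

011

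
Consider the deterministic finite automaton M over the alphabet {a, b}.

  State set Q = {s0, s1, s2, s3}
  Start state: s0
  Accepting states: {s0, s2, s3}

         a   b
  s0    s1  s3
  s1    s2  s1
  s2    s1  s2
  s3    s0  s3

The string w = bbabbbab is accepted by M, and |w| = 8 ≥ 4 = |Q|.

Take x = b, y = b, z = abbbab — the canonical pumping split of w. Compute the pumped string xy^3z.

xy^3z = b·b·b·b·abbbab = bbbbabbbab.
Reading y = b takes M from s3 back to s3, so after x·y·y·y the machine is still in s3, and z then leads to the accepting state s3. Hence bbbbabbbab ∈ L(M).

bbbbabbbab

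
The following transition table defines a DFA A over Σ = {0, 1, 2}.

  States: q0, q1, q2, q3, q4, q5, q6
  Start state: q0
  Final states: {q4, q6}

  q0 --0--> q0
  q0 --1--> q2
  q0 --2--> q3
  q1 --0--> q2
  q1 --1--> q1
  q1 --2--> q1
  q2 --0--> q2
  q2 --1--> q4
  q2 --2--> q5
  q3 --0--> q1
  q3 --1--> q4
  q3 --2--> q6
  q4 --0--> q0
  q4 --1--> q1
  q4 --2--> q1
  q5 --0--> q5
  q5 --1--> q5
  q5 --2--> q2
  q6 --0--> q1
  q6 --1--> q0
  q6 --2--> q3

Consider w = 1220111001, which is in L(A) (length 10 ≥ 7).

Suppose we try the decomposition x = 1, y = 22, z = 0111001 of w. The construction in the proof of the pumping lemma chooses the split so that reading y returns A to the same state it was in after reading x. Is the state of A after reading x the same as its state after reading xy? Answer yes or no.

State sequence: q0 -1-> q2 -2-> q5 -2-> q2

After x (step 1): q2. After xy (step 3): q2.
They match, so y = 22 drives A around a cycle from q2 back to itself; pumping y any number of times keeps A in q2 before reading z, and xyⁱz ∈ L(A) for every i ≥ 0.

yes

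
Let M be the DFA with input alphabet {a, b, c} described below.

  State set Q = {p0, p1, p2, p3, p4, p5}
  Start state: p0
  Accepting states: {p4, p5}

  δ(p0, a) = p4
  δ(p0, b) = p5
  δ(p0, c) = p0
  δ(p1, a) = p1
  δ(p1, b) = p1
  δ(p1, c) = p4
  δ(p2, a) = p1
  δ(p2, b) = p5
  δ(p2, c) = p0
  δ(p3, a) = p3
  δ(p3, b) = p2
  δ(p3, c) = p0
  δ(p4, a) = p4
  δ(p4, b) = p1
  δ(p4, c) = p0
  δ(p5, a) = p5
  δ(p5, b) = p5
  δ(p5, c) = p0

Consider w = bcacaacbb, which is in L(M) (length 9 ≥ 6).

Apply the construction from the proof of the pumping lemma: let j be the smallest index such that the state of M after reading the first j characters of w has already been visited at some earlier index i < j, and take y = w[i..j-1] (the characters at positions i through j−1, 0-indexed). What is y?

bc

State sequence: p0 -b-> p5 -c-> p0 -a-> p4 -c-> p0 -a-> p4 -a-> p4 -c-> p0 -b-> p5 -b-> p5
First repeat at step 2: p0 was already visited.

So i = 0, j = 2, giving x = w[0:0] = ε, y = w[0:2] = bc, z = w[2:9] = acaacbb.
Check: |xy| = 2 ≤ 6 and |y| = 2 ≥ 1. Reading y takes M from p0 back to p0, so every xyⁱz is accepted.
The DFA has 6 states, so the proof of the pumping lemma guarantees a repeated state among the first 6+1 visited; the segment between the two visits is the pumpable y.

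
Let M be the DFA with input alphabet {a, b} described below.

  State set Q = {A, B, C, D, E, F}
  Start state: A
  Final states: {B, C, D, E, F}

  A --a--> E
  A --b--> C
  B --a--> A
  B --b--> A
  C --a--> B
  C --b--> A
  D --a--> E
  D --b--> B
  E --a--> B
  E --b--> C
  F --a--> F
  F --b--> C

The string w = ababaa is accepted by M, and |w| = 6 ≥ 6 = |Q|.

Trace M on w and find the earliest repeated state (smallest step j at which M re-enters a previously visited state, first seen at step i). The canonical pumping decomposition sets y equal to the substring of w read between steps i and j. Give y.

abab

Run of M on w = a b a b a a:
  step 0: A  (start)
  step 1: E  (read a: A→E)
  step 2: C  (read b: E→C)
  step 3: B  (read a: C→B)
  step 4: A  (read b: B→A)   ← first repeat (A seen earlier)
  step 5: E  (read a: A→E)
  step 6: B  (read a: E→B)

So i = 0, j = 4, giving x = w[0:0] = ε, y = w[0:4] = abab, z = w[4:6] = aa.
Check: |xy| = 4 ≤ 6 and |y| = 4 ≥ 1. Reading y takes M from A back to A, so every xyⁱz is accepted.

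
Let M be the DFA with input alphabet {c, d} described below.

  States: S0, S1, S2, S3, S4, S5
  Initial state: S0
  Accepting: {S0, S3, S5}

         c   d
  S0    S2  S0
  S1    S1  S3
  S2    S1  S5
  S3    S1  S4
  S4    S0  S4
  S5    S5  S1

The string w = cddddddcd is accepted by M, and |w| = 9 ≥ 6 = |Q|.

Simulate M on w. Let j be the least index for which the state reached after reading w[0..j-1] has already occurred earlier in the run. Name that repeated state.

Run of M on w = c d d d d d d c d:
  step 0: S0  (start)
  step 1: S2  (read c: S0→S2)
  step 2: S5  (read d: S2→S5)
  step 3: S1  (read d: S5→S1)
  step 4: S3  (read d: S1→S3)
  step 5: S4  (read d: S3→S4)
  step 6: S4  (read d: S4→S4)   ← first repeat (S4 seen earlier)
  step 7: S4  (read d: S4→S4)
  step 8: S0  (read c: S4→S0)
  step 9: S0  (read d: S0→S0)

The earliest repeat is at step j = 6: M is in S4, which it already visited at step i = 5.
The DFA has 6 states, so the proof of the pumping lemma guarantees a repeated state among the first 6+1 visited; the segment between the two visits is the pumpable y.

S4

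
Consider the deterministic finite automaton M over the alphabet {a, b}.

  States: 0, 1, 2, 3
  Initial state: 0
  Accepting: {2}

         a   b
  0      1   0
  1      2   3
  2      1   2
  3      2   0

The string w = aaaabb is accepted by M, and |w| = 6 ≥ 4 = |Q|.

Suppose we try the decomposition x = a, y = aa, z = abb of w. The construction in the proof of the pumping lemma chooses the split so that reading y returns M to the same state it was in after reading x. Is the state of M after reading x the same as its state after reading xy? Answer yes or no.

yes

State sequence: 0 -a-> 1 -a-> 2 -a-> 1

After x (step 1): 1. After xy (step 3): 1.
They match, so y = aa drives M around a cycle from 1 back to itself; pumping y any number of times keeps M in 1 before reading z, and xyⁱz ∈ L(M) for every i ≥ 0.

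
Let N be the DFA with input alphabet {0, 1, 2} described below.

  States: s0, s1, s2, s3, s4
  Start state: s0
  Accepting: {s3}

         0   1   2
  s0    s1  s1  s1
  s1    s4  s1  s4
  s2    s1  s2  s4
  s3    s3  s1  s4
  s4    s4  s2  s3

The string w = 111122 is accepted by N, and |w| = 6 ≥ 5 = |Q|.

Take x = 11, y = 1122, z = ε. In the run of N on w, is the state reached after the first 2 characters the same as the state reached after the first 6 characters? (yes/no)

no

State sequence: s0 -1-> s1 -1-> s1 -1-> s1 -1-> s1 -2-> s4 -2-> s3

After x (step 2): s1. After xy (step 6): s3.
They differ (s1 ≠ s3), so y is not a cycle from the state after x; this split is not the one the pumping-lemma construction produces, and pumping y need not keep the string in L(N).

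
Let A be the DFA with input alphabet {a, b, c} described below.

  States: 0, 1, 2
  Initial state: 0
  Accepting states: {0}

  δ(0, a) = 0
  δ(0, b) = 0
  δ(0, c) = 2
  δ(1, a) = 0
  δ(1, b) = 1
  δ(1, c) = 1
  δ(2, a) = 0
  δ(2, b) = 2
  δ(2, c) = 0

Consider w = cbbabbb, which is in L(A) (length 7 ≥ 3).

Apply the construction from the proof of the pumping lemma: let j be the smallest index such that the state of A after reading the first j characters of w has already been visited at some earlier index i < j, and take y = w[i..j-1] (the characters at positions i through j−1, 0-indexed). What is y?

b

Run of A on w = c b b a b b b:
  step 0: 0  (start)
  step 1: 2  (read c: 0→2)
  step 2: 2  (read b: 2→2)   ← first repeat (2 seen earlier)
  step 3: 2  (read b: 2→2)
  step 4: 0  (read a: 2→0)
  step 5: 0  (read b: 0→0)
  step 6: 0  (read b: 0→0)
  step 7: 0  (read b: 0→0)

So i = 1, j = 2, giving x = w[0:1] = c, y = w[1:2] = b, z = w[2:7] = babbb.
Check: |xy| = 2 ≤ 3 and |y| = 1 ≥ 1. Reading y takes A from 2 back to 2, so every xyⁱz is accepted.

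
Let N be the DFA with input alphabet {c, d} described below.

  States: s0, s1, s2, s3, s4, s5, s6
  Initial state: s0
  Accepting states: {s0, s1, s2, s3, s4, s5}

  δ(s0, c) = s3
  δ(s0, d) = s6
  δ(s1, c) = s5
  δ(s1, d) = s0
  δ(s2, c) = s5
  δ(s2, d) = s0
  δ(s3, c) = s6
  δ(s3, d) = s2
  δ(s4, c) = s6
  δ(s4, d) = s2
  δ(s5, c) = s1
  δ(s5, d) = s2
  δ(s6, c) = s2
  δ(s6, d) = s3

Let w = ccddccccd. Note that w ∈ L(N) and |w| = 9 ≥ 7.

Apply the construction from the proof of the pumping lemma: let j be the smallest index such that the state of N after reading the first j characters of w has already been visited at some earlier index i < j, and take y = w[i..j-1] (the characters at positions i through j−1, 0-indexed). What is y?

cd

Run of N on w = c c d d c c c c d:
  step 0: s0  (start)
  step 1: s3  (read c: s0→s3)
  step 2: s6  (read c: s3→s6)
  step 3: s3  (read d: s6→s3)   ← first repeat (s3 seen earlier)
  step 4: s2  (read d: s3→s2)
  step 5: s5  (read c: s2→s5)
  step 6: s1  (read c: s5→s1)
  step 7: s5  (read c: s1→s5)
  step 8: s1  (read c: s5→s1)
  step 9: s0  (read d: s1→s0)

So i = 1, j = 3, giving x = w[0:1] = c, y = w[1:3] = cd, z = w[3:9] = dccccd.
Check: |xy| = 3 ≤ 7 and |y| = 2 ≥ 1. Reading y takes N from s3 back to s3, so every xyⁱz is accepted.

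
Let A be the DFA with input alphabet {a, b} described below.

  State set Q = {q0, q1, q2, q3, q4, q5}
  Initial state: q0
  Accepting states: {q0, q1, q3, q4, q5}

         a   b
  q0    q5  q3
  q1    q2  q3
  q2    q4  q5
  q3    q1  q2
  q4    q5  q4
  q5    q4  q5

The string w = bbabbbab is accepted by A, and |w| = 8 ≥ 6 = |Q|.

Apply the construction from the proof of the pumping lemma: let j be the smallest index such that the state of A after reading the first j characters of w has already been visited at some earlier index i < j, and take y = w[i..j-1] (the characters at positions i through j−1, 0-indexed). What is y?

Run of A on w = b b a b b b a b:
  step 0: q0  (start)
  step 1: q3  (read b: q0→q3)
  step 2: q2  (read b: q3→q2)
  step 3: q4  (read a: q2→q4)
  step 4: q4  (read b: q4→q4)   ← first repeat (q4 seen earlier)
  step 5: q4  (read b: q4→q4)
  step 6: q4  (read b: q4→q4)
  step 7: q5  (read a: q4→q5)
  step 8: q5  (read b: q5→q5)

So i = 3, j = 4, giving x = w[0:3] = bba, y = w[3:4] = b, z = w[4:8] = bbab.
Check: |xy| = 4 ≤ 6 and |y| = 1 ≥ 1. Reading y takes A from q4 back to q4, so every xyⁱz is accepted.
Pumping length from the standard proof: p = 6 (the number of states). The repeated state found above gives |xy| = j ≤ 6 and |y| = j − i ≥ 1.

b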